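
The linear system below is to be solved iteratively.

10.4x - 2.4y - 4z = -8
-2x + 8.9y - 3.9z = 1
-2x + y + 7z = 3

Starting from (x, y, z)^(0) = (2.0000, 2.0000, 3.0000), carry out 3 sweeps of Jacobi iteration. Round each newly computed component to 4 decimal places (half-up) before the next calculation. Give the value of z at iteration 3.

Iteration 1:
  x = (-8 - (-2.4)·2.0000 - (-4)·3.0000) / (10.4) = 0.8462
  y = (1 - (-2)·2.0000 - (-3.9)·3.0000) / (8.9) = 1.8764
  z = (3 - (-2)·2.0000 - (1)·2.0000) / (7) = 0.7143
Iteration 2:
  x = (-8 - (-2.4)·1.8764 - (-4)·0.7143) / (10.4) = -0.0615
  y = (1 - (-2)·0.8462 - (-3.9)·0.7143) / (8.9) = 0.6155
  z = (3 - (-2)·0.8462 - (1)·1.8764) / (7) = 0.4023
Iteration 3:
  x = (-8 - (-2.4)·0.6155 - (-4)·0.4023) / (10.4) = -0.4725
  y = (1 - (-2)·-0.0615 - (-3.9)·0.4023) / (8.9) = 0.2748
  z = (3 - (-2)·-0.0615 - (1)·0.6155) / (7) = 0.3231

0.3231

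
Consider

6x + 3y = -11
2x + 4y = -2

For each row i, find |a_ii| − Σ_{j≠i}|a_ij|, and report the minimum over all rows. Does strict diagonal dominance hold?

row 1: |6| − (3) = 3
row 2: |4| − (2) = 2
minimum over rows = 2 → strictly diagonally dominant (convergence guaranteed)

2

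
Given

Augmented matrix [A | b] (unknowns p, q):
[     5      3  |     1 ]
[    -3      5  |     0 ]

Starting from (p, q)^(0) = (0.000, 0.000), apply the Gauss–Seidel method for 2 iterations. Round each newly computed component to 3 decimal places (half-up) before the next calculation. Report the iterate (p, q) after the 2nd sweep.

(0.128, 0.077)

Iteration 1:
  p = (1 - (3)·0.000) / (5) = 0.200
  q = (0 - (-3)·0.200) / (5) = 0.120
Iteration 2:
  p = (1 - (3)·0.120) / (5) = 0.128
  q = (0 - (-3)·0.128) / (5) = 0.077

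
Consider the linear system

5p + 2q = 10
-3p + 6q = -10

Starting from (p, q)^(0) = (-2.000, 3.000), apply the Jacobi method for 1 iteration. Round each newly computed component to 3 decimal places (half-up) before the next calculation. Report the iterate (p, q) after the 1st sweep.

(0.800, -2.667)

Iteration 1:
  p = (10 - (2)·3.000) / (5) = 0.800
  q = (-10 - (-3)·-2.000) / (6) = -2.667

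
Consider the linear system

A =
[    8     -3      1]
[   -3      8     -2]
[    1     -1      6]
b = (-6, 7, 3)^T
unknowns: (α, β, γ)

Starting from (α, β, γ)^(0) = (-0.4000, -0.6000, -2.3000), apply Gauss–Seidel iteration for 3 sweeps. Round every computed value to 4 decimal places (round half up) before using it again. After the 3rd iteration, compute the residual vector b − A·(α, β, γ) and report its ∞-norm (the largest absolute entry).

Iteration 1:
  α = (-6 - (-3)·-0.6000 - (1)·-2.3000) / (8) = -0.6875
  β = (7 - (-3)·-0.6875 - (-2)·-2.3000) / (8) = 0.0422
  γ = (3 - (1)·-0.6875 - (-1)·0.0422) / (6) = 0.6216
Iteration 2:
  α = (-6 - (-3)·0.0422 - (1)·0.6216) / (8) = -0.8119
  β = (7 - (-3)·-0.8119 - (-2)·0.6216) / (8) = 0.7259
  γ = (3 - (1)·-0.8119 - (-1)·0.7259) / (6) = 0.7563
Iteration 3:
  α = (-6 - (-3)·0.7259 - (1)·0.7563) / (8) = -0.5723
  β = (7 - (-3)·-0.5723 - (-2)·0.7563) / (8) = 0.8495
  γ = (3 - (1)·-0.5723 - (-1)·0.8495) / (6) = 0.7370
Residual b − A·x = (0.3899, -0.0389, -0.0002); ∞-norm = 0.3899

0.3899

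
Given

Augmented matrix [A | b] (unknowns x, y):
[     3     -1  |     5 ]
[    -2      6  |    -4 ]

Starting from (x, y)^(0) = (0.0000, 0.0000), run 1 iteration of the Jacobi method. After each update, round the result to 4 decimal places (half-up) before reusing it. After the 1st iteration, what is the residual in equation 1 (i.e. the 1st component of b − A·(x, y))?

-0.6668

Iteration 1:
  x = (5 - (-1)·0.0000) / (3) = 1.6667
  y = (-4 - (-2)·0.0000) / (6) = -0.6667
Residual b − A·x = (-0.6668, 3.3336)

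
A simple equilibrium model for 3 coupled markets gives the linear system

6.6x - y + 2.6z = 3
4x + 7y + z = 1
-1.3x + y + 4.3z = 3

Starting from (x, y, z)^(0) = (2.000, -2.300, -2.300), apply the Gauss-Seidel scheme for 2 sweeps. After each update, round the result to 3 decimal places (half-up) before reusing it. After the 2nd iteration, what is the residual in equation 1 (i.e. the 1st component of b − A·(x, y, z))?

0.905

Iteration 1:
  x = (3 - (-1)·-2.300 - (2.6)·-2.300) / (6.6) = 1.012
  y = (1 - (4)·1.012 - (1)·-2.300) / (7) = -0.107
  z = (3 - (-1.3)·1.012 - (1)·-0.107) / (4.3) = 1.029
Iteration 2:
  x = (3 - (-1)·-0.107 - (2.6)·1.029) / (6.6) = 0.033
  y = (1 - (4)·0.033 - (1)·1.029) / (7) = -0.023
  z = (3 - (-1.3)·0.033 - (1)·-0.023) / (4.3) = 0.713
Residual b − A·x = (0.905, 0.316, 0.000)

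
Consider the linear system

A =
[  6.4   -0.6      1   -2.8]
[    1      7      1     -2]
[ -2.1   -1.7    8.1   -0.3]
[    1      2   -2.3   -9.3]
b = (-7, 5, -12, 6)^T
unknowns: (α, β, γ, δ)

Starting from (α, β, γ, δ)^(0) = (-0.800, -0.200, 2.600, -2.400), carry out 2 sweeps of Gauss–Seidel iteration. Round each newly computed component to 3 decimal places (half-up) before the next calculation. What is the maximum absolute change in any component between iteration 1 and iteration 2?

Iteration 1:
  α = (-7 - (-0.6)·-0.200 - (1)·2.600 - (-2.8)·-2.400) / (6.4) = -2.569
  β = (5 - (1)·-2.569 - (1)·2.600 - (-2)·-2.400) / (7) = 0.024
  γ = (-12 - (-2.1)·-2.569 - (-1.7)·0.024 - (-0.3)·-2.400) / (8.1) = -2.231
  δ = (6 - (1)·-2.569 - (2)·0.024 - (-2.3)·-2.231) / (-9.3) = -0.364
Iteration 2:
  α = (-7 - (-0.6)·0.024 - (1)·-2.231 - (-2.8)·-0.364) / (6.4) = -0.902
  β = (5 - (1)·-0.902 - (1)·-2.231 - (-2)·-0.364) / (7) = 1.058
  γ = (-12 - (-2.1)·-0.902 - (-1.7)·1.058 - (-0.3)·-0.364) / (8.1) = -1.507
  δ = (6 - (1)·-0.902 - (2)·1.058 - (-2.3)·-1.507) / (-9.3) = -0.142
Change: (1.667, 1.034, 0.724, 0.222) → max |·| = 1.667

1.667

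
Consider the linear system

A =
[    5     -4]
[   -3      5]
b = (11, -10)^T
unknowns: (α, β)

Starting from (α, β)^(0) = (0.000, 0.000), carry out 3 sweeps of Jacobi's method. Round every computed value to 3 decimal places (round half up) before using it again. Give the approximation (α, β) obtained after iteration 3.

(1.656, -1.640)

Iteration 1:
  α = (11 - (-4)·0.000) / (5) = 2.200
  β = (-10 - (-3)·0.000) / (5) = -2.000
Iteration 2:
  α = (11 - (-4)·-2.000) / (5) = 0.600
  β = (-10 - (-3)·2.200) / (5) = -0.680
Iteration 3:
  α = (11 - (-4)·-0.680) / (5) = 1.656
  β = (-10 - (-3)·0.600) / (5) = -1.640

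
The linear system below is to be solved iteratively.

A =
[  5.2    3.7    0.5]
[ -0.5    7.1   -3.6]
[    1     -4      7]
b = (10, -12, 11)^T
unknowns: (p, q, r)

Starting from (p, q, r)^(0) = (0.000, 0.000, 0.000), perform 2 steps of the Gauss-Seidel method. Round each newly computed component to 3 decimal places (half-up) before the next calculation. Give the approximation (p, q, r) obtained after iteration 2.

Iteration 1:
  p = (10 - (3.7)·0.000 - (0.5)·0.000) / (5.2) = 1.923
  q = (-12 - (-0.5)·1.923 - (-3.6)·0.000) / (7.1) = -1.555
  r = (11 - (1)·1.923 - (-4)·-1.555) / (7) = 0.408
Iteration 2:
  p = (10 - (3.7)·-1.555 - (0.5)·0.408) / (5.2) = 2.990
  q = (-12 - (-0.5)·2.990 - (-3.6)·0.408) / (7.1) = -1.273
  r = (11 - (1)·2.990 - (-4)·-1.273) / (7) = 0.417

(2.990, -1.273, 0.417)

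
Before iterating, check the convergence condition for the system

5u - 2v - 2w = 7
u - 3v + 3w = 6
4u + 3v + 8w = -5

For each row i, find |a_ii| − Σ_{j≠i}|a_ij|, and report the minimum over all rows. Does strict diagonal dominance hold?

-1

row 1: |5| − (2+2) = 1
row 2: |-3| − (1+3) = -1
row 3: |8| − (4+3) = 1
minimum over rows = -1 → not strictly diagonally dominant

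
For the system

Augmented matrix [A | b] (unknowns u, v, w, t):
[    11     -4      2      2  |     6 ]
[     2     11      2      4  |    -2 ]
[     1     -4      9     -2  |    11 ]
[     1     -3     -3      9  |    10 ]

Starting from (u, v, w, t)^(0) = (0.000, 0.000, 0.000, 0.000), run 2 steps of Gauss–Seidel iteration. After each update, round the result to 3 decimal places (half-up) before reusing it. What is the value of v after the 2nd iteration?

-0.847

Iteration 1:
  u = (6 - (-4)·0.000 - (2)·0.000 - (2)·0.000) / (11) = 0.545
  v = (-2 - (2)·0.545 - (2)·0.000 - (4)·0.000) / (11) = -0.281
  w = (11 - (1)·0.545 - (-4)·-0.281 - (-2)·0.000) / (9) = 1.037
  t = (10 - (1)·0.545 - (-3)·-0.281 - (-3)·1.037) / (9) = 1.303
Iteration 2:
  u = (6 - (-4)·-0.281 - (2)·1.037 - (2)·1.303) / (11) = 0.018
  v = (-2 - (2)·0.018 - (2)·1.037 - (4)·1.303) / (11) = -0.847
  w = (11 - (1)·0.018 - (-4)·-0.847 - (-2)·1.303) / (9) = 1.133
  t = (10 - (1)·0.018 - (-3)·-0.847 - (-3)·1.133) / (9) = 1.204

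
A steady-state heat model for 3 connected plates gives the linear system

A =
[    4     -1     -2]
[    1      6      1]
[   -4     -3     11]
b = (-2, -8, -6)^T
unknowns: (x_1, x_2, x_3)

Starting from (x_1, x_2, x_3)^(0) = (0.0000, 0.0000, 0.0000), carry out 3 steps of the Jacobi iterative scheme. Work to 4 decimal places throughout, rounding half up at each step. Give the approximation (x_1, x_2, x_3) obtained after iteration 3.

(-1.3352, -0.9672, -1.2638)

Iteration 1:
  x_1 = (-2 - (-1)·0.0000 - (-2)·0.0000) / (4) = -0.5000
  x_2 = (-8 - (1)·0.0000 - (1)·0.0000) / (6) = -1.3333
  x_3 = (-6 - (-4)·0.0000 - (-3)·0.0000) / (11) = -0.5455
Iteration 2:
  x_1 = (-2 - (-1)·-1.3333 - (-2)·-0.5455) / (4) = -1.1061
  x_2 = (-8 - (1)·-0.5000 - (1)·-0.5455) / (6) = -1.1591
  x_3 = (-6 - (-4)·-0.5000 - (-3)·-1.3333) / (11) = -1.0909
Iteration 3:
  x_1 = (-2 - (-1)·-1.1591 - (-2)·-1.0909) / (4) = -1.3352
  x_2 = (-8 - (1)·-1.1061 - (1)·-1.0909) / (6) = -0.9672
  x_3 = (-6 - (-4)·-1.1061 - (-3)·-1.1591) / (11) = -1.2638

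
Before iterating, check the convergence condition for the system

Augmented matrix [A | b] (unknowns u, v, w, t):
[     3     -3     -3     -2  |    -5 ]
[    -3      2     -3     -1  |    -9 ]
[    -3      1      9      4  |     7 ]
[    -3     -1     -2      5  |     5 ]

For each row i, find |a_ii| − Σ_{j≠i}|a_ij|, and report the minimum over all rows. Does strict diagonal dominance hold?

row 1: |3| − (3+3+2) = -5
row 2: |2| − (3+3+1) = -5
row 3: |9| − (3+1+4) = 1
row 4: |5| − (3+1+2) = -1
minimum over rows = -5 → not strictly diagonally dominant

-5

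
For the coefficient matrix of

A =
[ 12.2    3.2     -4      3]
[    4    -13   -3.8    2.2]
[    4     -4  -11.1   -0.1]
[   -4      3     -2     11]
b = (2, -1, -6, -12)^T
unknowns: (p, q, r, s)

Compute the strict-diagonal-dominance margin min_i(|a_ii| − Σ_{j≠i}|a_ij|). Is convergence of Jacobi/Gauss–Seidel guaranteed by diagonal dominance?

row 1: |12.2| − (3.2+4+3) = 2
row 2: |-13| − (4+3.8+2.2) = 3
row 3: |-11.1| − (4+4+0.1) = 3
row 4: |11| − (4+3+2) = 2
minimum over rows = 2 → strictly diagonally dominant (convergence guaranteed)

2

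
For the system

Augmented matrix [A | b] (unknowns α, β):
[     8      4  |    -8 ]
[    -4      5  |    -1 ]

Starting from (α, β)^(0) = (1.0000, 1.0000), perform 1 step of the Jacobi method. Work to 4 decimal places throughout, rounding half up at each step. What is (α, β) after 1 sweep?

Iteration 1:
  α = (-8 - (4)·1.0000) / (8) = -1.5000
  β = (-1 - (-4)·1.0000) / (5) = 0.6000

(-1.5000, 0.6000)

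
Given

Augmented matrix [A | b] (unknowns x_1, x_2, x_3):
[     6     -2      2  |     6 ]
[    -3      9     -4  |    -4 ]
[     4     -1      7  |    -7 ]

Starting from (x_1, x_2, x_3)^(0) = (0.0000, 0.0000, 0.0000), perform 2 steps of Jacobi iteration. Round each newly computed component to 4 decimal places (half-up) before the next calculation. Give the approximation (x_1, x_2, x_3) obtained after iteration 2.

(1.1852, -0.5556, -1.6349)

Iteration 1:
  x_1 = (6 - (-2)·0.0000 - (2)·0.0000) / (6) = 1.0000
  x_2 = (-4 - (-3)·0.0000 - (-4)·0.0000) / (9) = -0.4444
  x_3 = (-7 - (4)·0.0000 - (-1)·0.0000) / (7) = -1.0000
Iteration 2:
  x_1 = (6 - (-2)·-0.4444 - (2)·-1.0000) / (6) = 1.1852
  x_2 = (-4 - (-3)·1.0000 - (-4)·-1.0000) / (9) = -0.5556
  x_3 = (-7 - (4)·1.0000 - (-1)·-0.4444) / (7) = -1.6349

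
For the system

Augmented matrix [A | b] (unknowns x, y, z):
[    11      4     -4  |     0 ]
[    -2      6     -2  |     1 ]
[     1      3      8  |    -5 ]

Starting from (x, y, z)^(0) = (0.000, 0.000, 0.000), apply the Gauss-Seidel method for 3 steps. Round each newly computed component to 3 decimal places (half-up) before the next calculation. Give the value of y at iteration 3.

Iteration 1:
  x = (0 - (4)·0.000 - (-4)·0.000) / (11) = 0.000
  y = (1 - (-2)·0.000 - (-2)·0.000) / (6) = 0.167
  z = (-5 - (1)·0.000 - (3)·0.167) / (8) = -0.688
Iteration 2:
  x = (0 - (4)·0.167 - (-4)·-0.688) / (11) = -0.311
  y = (1 - (-2)·-0.311 - (-2)·-0.688) / (6) = -0.166
  z = (-5 - (1)·-0.311 - (3)·-0.166) / (8) = -0.524
Iteration 3:
  x = (0 - (4)·-0.166 - (-4)·-0.524) / (11) = -0.130
  y = (1 - (-2)·-0.130 - (-2)·-0.524) / (6) = -0.051
  z = (-5 - (1)·-0.130 - (3)·-0.051) / (8) = -0.590

-0.051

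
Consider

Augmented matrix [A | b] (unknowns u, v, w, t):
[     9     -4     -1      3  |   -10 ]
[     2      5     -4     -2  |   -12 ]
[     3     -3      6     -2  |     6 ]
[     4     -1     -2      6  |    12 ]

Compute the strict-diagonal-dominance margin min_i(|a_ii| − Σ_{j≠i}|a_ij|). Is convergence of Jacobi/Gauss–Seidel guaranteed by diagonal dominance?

row 1: |9| − (4+1+3) = 1
row 2: |5| − (2+4+2) = -3
row 3: |6| − (3+3+2) = -2
row 4: |6| − (4+1+2) = -1
minimum over rows = -3 → not strictly diagonally dominant

-3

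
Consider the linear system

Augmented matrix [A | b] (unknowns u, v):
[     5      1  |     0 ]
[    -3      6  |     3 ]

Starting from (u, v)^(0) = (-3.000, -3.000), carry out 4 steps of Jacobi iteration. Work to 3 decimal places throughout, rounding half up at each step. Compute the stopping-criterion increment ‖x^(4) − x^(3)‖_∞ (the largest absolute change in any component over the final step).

0.180

Iteration 1:
  u = (0 - (1)·-3.000) / (5) = 0.600
  v = (3 - (-3)·-3.000) / (6) = -1.000
Iteration 2:
  u = (0 - (1)·-1.000) / (5) = 0.200
  v = (3 - (-3)·0.600) / (6) = 0.800
Iteration 3:
  u = (0 - (1)·0.800) / (5) = -0.160
  v = (3 - (-3)·0.200) / (6) = 0.600
Iteration 4:
  u = (0 - (1)·0.600) / (5) = -0.120
  v = (3 - (-3)·-0.160) / (6) = 0.420
Change: (0.040, -0.180) → max |·| = 0.180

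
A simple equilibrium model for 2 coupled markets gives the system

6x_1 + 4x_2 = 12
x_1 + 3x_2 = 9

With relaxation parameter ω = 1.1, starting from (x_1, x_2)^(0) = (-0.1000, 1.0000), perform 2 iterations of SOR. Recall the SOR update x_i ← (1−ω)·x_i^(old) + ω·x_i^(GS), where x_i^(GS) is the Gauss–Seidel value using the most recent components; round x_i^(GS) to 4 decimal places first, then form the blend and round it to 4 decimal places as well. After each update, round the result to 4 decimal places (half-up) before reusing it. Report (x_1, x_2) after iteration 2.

Iteration 1:
  x_1: GS value = (12 - (4)·1.0000) / (6) = 1.3333;  x_1 ← (1−ω)·-0.1000 + ω·1.3333 = 1.4766
  x_2: GS value = (9 - (1)·1.4766) / (3) = 2.5078;  x_2 ← (1−ω)·1.0000 + ω·2.5078 = 2.6586
Iteration 2:
  x_1: GS value = (12 - (4)·2.6586) / (6) = 0.2276;  x_1 ← (1−ω)·1.4766 + ω·0.2276 = 0.1027
  x_2: GS value = (9 - (1)·0.1027) / (3) = 2.9658;  x_2 ← (1−ω)·2.6586 + ω·2.9658 = 2.9965

(0.1027, 2.9965)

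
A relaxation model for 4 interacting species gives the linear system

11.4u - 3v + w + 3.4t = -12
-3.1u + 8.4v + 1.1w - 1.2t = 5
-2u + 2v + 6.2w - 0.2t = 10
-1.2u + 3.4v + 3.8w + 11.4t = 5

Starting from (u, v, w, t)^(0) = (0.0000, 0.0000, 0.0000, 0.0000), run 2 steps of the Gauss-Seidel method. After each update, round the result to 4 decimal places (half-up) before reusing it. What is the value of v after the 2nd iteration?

0.0253

Iteration 1:
  u = (-12 - (-3)·0.0000 - (1)·0.0000 - (3.4)·0.0000) / (11.4) = -1.0526
  v = (5 - (-3.1)·-1.0526 - (1.1)·0.0000 - (-1.2)·0.0000) / (8.4) = 0.2068
  w = (10 - (-2)·-1.0526 - (2)·0.2068 - (-0.2)·0.0000) / (6.2) = 1.2066
  t = (5 - (-1.2)·-1.0526 - (3.4)·0.2068 - (3.8)·1.2066) / (11.4) = -0.1361
Iteration 2:
  u = (-12 - (-3)·0.2068 - (1)·1.2066 - (3.4)·-0.1361) / (11.4) = -1.0635
  v = (5 - (-3.1)·-1.0635 - (1.1)·1.2066 - (-1.2)·-0.1361) / (8.4) = 0.0253
  w = (10 - (-2)·-1.0635 - (2)·0.0253 - (-0.2)·-0.1361) / (6.2) = 1.2573
  t = (5 - (-1.2)·-1.0635 - (3.4)·0.0253 - (3.8)·1.2573) / (11.4) = -0.1000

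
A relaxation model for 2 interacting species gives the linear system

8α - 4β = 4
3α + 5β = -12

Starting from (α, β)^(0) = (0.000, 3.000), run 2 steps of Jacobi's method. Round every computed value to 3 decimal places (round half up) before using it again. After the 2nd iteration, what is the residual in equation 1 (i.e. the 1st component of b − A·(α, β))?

Iteration 1:
  α = (4 - (-4)·3.000) / (8) = 2.000
  β = (-12 - (3)·0.000) / (5) = -2.400
Iteration 2:
  α = (4 - (-4)·-2.400) / (8) = -0.700
  β = (-12 - (3)·2.000) / (5) = -3.600
Residual b − A·x = (-4.800, 8.100)

-4.800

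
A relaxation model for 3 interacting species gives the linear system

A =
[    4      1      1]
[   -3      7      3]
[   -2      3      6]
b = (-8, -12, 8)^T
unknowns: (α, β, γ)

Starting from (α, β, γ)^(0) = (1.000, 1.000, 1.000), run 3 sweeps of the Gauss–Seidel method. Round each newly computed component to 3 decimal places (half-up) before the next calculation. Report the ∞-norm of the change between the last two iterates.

0.161

Iteration 1:
  α = (-8 - (1)·1.000 - (1)·1.000) / (4) = -2.500
  β = (-12 - (-3)·-2.500 - (3)·1.000) / (7) = -3.214
  γ = (8 - (-2)·-2.500 - (3)·-3.214) / (6) = 2.107
Iteration 2:
  α = (-8 - (1)·-3.214 - (1)·2.107) / (4) = -1.723
  β = (-12 - (-3)·-1.723 - (3)·2.107) / (7) = -3.356
  γ = (8 - (-2)·-1.723 - (3)·-3.356) / (6) = 2.437
Iteration 3:
  α = (-8 - (1)·-3.356 - (1)·2.437) / (4) = -1.770
  β = (-12 - (-3)·-1.770 - (3)·2.437) / (7) = -3.517
  γ = (8 - (-2)·-1.770 - (3)·-3.517) / (6) = 2.502
Change: (-0.047, -0.161, 0.065) → max |·| = 0.161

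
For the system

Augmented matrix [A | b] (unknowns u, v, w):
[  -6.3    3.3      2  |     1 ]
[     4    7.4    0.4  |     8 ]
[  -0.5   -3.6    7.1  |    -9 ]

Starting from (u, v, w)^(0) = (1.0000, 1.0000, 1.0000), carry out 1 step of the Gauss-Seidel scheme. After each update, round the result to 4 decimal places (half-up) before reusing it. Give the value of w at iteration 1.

-0.8859

Iteration 1:
  u = (1 - (3.3)·1.0000 - (2)·1.0000) / (-6.3) = 0.6825
  v = (8 - (4)·0.6825 - (0.4)·1.0000) / (7.4) = 0.6581
  w = (-9 - (-0.5)·0.6825 - (-3.6)·0.6581) / (7.1) = -0.8859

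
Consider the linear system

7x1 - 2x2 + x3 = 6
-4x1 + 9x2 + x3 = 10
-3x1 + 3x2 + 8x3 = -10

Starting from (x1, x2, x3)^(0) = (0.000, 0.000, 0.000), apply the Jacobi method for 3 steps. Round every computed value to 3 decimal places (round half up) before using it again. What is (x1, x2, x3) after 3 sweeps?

Iteration 1:
  x1 = (6 - (-2)·0.000 - (1)·0.000) / (7) = 0.857
  x2 = (10 - (-4)·0.000 - (1)·0.000) / (9) = 1.111
  x3 = (-10 - (-3)·0.000 - (3)·0.000) / (8) = -1.250
Iteration 2:
  x1 = (6 - (-2)·1.111 - (1)·-1.250) / (7) = 1.353
  x2 = (10 - (-4)·0.857 - (1)·-1.250) / (9) = 1.631
  x3 = (-10 - (-3)·0.857 - (3)·1.111) / (8) = -1.345
Iteration 3:
  x1 = (6 - (-2)·1.631 - (1)·-1.345) / (7) = 1.515
  x2 = (10 - (-4)·1.353 - (1)·-1.345) / (9) = 1.862
  x3 = (-10 - (-3)·1.353 - (3)·1.631) / (8) = -1.354

(1.515, 1.862, -1.354)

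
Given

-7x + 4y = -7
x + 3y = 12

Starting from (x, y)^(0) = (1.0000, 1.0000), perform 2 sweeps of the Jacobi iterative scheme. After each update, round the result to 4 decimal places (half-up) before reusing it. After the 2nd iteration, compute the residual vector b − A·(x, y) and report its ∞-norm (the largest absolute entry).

1.5239

Iteration 1:
  x = (-7 - (4)·1.0000) / (-7) = 1.5714
  y = (12 - (1)·1.0000) / (3) = 3.6667
Iteration 2:
  x = (-7 - (4)·3.6667) / (-7) = 3.0953
  y = (12 - (1)·1.5714) / (3) = 3.4762
Residual b − A·x = (0.7623, -1.5239); ∞-norm = 1.5239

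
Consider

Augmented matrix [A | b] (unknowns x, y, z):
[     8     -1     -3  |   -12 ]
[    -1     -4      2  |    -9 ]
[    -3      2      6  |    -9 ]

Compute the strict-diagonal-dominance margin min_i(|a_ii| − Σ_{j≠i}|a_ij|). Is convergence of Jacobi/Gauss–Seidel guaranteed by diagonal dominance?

1

row 1: |8| − (1+3) = 4
row 2: |-4| − (1+2) = 1
row 3: |6| − (3+2) = 1
minimum over rows = 1 → strictly diagonally dominant (convergence guaranteed)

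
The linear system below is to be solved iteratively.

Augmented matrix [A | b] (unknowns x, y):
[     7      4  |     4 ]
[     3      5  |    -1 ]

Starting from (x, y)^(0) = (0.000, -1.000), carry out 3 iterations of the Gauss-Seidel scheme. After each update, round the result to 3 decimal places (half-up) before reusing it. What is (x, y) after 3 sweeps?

Iteration 1:
  x = (4 - (4)·-1.000) / (7) = 1.143
  y = (-1 - (3)·1.143) / (5) = -0.886
Iteration 2:
  x = (4 - (4)·-0.886) / (7) = 1.078
  y = (-1 - (3)·1.078) / (5) = -0.847
Iteration 3:
  x = (4 - (4)·-0.847) / (7) = 1.055
  y = (-1 - (3)·1.055) / (5) = -0.833

(1.055, -0.833)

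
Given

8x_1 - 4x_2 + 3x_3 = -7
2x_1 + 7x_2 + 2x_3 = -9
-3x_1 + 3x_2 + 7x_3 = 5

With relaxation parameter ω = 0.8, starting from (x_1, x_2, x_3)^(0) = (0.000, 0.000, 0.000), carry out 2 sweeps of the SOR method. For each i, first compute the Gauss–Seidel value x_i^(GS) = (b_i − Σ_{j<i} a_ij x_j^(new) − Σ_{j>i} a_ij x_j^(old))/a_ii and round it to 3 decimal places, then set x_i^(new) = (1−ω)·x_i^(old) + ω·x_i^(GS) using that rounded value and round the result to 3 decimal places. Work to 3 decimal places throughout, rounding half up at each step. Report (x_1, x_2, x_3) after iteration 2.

Iteration 1:
  x_1: GS value = (-7 - (-4)·0.000 - (3)·0.000) / (8) = -0.875;  x_1 ← (1−ω)·0.000 + ω·-0.875 = -0.700
  x_2: GS value = (-9 - (2)·-0.700 - (2)·0.000) / (7) = -1.086;  x_2 ← (1−ω)·0.000 + ω·-1.086 = -0.869
  x_3: GS value = (5 - (-3)·-0.700 - (3)·-0.869) / (7) = 0.787;  x_3 ← (1−ω)·0.000 + ω·0.787 = 0.630
Iteration 2:
  x_1: GS value = (-7 - (-4)·-0.869 - (3)·0.630) / (8) = -1.546;  x_1 ← (1−ω)·-0.700 + ω·-1.546 = -1.377
  x_2: GS value = (-9 - (2)·-1.377 - (2)·0.630) / (7) = -1.072;  x_2 ← (1−ω)·-0.869 + ω·-1.072 = -1.031
  x_3: GS value = (5 - (-3)·-1.377 - (3)·-1.031) / (7) = 0.566;  x_3 ← (1−ω)·0.630 + ω·0.566 = 0.579

(-1.377, -1.031, 0.579)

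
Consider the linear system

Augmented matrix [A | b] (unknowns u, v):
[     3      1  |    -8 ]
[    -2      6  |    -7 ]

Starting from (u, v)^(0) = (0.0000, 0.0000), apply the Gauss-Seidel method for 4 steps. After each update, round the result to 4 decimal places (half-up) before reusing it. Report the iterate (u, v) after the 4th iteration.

(-2.0492, -1.8497)

Iteration 1:
  u = (-8 - (1)·0.0000) / (3) = -2.6667
  v = (-7 - (-2)·-2.6667) / (6) = -2.0556
Iteration 2:
  u = (-8 - (1)·-2.0556) / (3) = -1.9815
  v = (-7 - (-2)·-1.9815) / (6) = -1.8272
Iteration 3:
  u = (-8 - (1)·-1.8272) / (3) = -2.0576
  v = (-7 - (-2)·-2.0576) / (6) = -1.8525
Iteration 4:
  u = (-8 - (1)·-1.8525) / (3) = -2.0492
  v = (-7 - (-2)·-2.0492) / (6) = -1.8497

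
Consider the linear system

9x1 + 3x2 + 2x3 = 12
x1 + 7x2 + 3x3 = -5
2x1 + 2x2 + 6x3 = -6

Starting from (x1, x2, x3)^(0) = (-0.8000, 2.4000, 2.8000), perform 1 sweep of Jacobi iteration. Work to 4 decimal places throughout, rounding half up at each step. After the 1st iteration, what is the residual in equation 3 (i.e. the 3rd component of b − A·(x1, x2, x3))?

Iteration 1:
  x1 = (12 - (3)·2.4000 - (2)·2.8000) / (9) = -0.0889
  x2 = (-5 - (1)·-0.8000 - (3)·2.8000) / (7) = -1.8000
  x3 = (-6 - (2)·-0.8000 - (2)·2.4000) / (6) = -1.5333
Residual b − A·x = (21.2667, 12.2888, 6.9776)

6.9776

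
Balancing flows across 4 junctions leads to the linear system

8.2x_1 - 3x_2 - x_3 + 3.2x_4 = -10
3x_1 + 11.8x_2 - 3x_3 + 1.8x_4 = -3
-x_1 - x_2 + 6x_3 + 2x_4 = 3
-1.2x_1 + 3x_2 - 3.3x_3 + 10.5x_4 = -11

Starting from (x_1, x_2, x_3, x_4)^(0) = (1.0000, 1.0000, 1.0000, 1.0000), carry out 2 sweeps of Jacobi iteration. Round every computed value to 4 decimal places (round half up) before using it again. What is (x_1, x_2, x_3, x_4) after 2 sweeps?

Iteration 1:
  x_1 = (-10 - (-3)·1.0000 - (-1)·1.0000 - (3.2)·1.0000) / (8.2) = -1.1220
  x_2 = (-3 - (3)·1.0000 - (-3)·1.0000 - (1.8)·1.0000) / (11.8) = -0.4068
  x_3 = (3 - (-1)·1.0000 - (-1)·1.0000 - (2)·1.0000) / (6) = 0.5000
  x_4 = (-11 - (-1.2)·1.0000 - (3)·1.0000 - (-3.3)·1.0000) / (10.5) = -0.9048
Iteration 2:
  x_1 = (-10 - (-3)·-0.4068 - (-1)·0.5000 - (3.2)·-0.9048) / (8.2) = -0.9543
  x_2 = (-3 - (3)·-1.1220 - (-3)·0.5000 - (1.8)·-0.9048) / (11.8) = 0.2962
  x_3 = (3 - (-1)·-1.1220 - (-1)·-0.4068 - (2)·-0.9048) / (6) = 0.5468
  x_4 = (-11 - (-1.2)·-1.1220 - (3)·-0.4068 - (-3.3)·0.5000) / (10.5) = -0.9025

(-0.9543, 0.2962, 0.5468, -0.9025)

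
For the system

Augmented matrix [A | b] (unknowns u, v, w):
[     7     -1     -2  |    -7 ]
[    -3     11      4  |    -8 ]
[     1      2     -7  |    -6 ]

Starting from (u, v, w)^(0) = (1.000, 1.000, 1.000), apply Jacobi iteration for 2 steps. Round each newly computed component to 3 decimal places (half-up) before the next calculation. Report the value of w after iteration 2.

Iteration 1:
  u = (-7 - (-1)·1.000 - (-2)·1.000) / (7) = -0.571
  v = (-8 - (-3)·1.000 - (4)·1.000) / (11) = -0.818
  w = (-6 - (1)·1.000 - (2)·1.000) / (-7) = 1.286
Iteration 2:
  u = (-7 - (-1)·-0.818 - (-2)·1.286) / (7) = -0.749
  v = (-8 - (-3)·-0.571 - (4)·1.286) / (11) = -1.351
  w = (-6 - (1)·-0.571 - (2)·-0.818) / (-7) = 0.542

0.542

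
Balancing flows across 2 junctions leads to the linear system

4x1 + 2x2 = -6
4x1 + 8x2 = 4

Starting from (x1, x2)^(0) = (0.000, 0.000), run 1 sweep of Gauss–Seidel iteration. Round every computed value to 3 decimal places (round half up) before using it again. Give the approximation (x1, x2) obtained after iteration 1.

(-1.500, 1.250)

Iteration 1:
  x1 = (-6 - (2)·0.000) / (4) = -1.500
  x2 = (4 - (4)·-1.500) / (8) = 1.250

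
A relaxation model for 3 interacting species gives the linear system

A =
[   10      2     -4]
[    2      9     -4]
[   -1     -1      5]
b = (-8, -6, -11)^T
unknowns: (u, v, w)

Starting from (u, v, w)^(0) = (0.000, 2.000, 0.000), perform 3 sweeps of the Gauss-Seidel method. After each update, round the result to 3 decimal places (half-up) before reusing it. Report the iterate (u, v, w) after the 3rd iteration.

(-1.650, -1.556, -2.841)

Iteration 1:
  u = (-8 - (2)·2.000 - (-4)·0.000) / (10) = -1.200
  v = (-6 - (2)·-1.200 - (-4)·0.000) / (9) = -0.400
  w = (-11 - (-1)·-1.200 - (-1)·-0.400) / (5) = -2.520
Iteration 2:
  u = (-8 - (2)·-0.400 - (-4)·-2.520) / (10) = -1.728
  v = (-6 - (2)·-1.728 - (-4)·-2.520) / (9) = -1.403
  w = (-11 - (-1)·-1.728 - (-1)·-1.403) / (5) = -2.826
Iteration 3:
  u = (-8 - (2)·-1.403 - (-4)·-2.826) / (10) = -1.650
  v = (-6 - (2)·-1.650 - (-4)·-2.826) / (9) = -1.556
  w = (-11 - (-1)·-1.650 - (-1)·-1.556) / (5) = -2.841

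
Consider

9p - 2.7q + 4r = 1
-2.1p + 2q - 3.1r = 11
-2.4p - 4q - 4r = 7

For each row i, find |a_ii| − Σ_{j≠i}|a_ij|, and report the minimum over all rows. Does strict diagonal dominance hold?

-3.2

row 1: |9| − (2.7+4) = 2.3
row 2: |2| − (2.1+3.1) = -3.2
row 3: |-4| − (2.4+4) = -2.4
minimum over rows = -3.2 → not strictly diagonally dominant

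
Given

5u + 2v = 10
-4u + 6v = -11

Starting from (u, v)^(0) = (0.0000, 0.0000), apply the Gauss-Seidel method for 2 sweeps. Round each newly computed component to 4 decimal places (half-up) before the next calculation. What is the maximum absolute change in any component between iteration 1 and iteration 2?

Iteration 1:
  u = (10 - (2)·0.0000) / (5) = 2.0000
  v = (-11 - (-4)·2.0000) / (6) = -0.5000
Iteration 2:
  u = (10 - (2)·-0.5000) / (5) = 2.2000
  v = (-11 - (-4)·2.2000) / (6) = -0.3667
Change: (0.2000, 0.1333) → max |·| = 0.2000

0.2000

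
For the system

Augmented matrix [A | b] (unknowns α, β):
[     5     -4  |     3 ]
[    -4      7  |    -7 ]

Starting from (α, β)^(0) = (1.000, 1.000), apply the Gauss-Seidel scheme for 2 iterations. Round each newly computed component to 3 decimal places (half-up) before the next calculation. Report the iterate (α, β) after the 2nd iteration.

(0.440, -0.749)

Iteration 1:
  α = (3 - (-4)·1.000) / (5) = 1.400
  β = (-7 - (-4)·1.400) / (7) = -0.200
Iteration 2:
  α = (3 - (-4)·-0.200) / (5) = 0.440
  β = (-7 - (-4)·0.440) / (7) = -0.749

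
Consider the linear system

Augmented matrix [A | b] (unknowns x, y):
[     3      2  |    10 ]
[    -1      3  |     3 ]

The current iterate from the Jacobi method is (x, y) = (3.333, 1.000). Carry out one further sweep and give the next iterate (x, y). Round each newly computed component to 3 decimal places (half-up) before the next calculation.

One sweep:
  x = (10 - (2)·1.000) / (3) = 2.667
  y = (3 - (-1)·3.333) / (3) = 2.111

(2.667, 2.111)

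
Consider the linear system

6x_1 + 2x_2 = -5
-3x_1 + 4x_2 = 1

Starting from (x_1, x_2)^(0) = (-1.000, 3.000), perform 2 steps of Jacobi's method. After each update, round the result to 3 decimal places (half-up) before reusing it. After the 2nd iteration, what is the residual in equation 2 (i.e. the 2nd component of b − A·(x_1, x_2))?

3.499

Iteration 1:
  x_1 = (-5 - (2)·3.000) / (6) = -1.833
  x_2 = (1 - (-3)·-1.000) / (4) = -0.500
Iteration 2:
  x_1 = (-5 - (2)·-0.500) / (6) = -0.667
  x_2 = (1 - (-3)·-1.833) / (4) = -1.125
Residual b − A·x = (1.252, 3.499)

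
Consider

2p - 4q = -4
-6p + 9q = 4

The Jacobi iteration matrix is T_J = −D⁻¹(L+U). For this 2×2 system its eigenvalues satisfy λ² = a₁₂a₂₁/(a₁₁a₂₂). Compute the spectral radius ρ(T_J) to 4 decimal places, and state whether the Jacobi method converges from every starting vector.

1.1547

a₁₂a₂₁/(a₁₁a₂₂) = (-4)·(-6) / ((2)·(9)) = 1.333333
ρ = √|1.333333| = √1.333333 = 1.1547
ρ > 1, so Jacobi diverges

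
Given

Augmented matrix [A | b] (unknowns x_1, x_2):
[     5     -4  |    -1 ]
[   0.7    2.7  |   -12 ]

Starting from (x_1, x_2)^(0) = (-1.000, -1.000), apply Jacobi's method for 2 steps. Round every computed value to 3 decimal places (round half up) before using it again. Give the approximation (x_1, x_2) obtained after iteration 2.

(-3.548, -4.185)

Iteration 1:
  x_1 = (-1 - (-4)·-1.000) / (5) = -1.000
  x_2 = (-12 - (0.7)·-1.000) / (2.7) = -4.185
Iteration 2:
  x_1 = (-1 - (-4)·-4.185) / (5) = -3.548
  x_2 = (-12 - (0.7)·-1.000) / (2.7) = -4.185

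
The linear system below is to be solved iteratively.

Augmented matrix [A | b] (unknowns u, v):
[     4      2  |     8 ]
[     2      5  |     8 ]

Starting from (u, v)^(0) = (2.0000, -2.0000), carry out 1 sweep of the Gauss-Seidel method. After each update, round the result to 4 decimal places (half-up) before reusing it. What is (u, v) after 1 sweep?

Iteration 1:
  u = (8 - (2)·-2.0000) / (4) = 3.0000
  v = (8 - (2)·3.0000) / (5) = 0.4000

(3.0000, 0.4000)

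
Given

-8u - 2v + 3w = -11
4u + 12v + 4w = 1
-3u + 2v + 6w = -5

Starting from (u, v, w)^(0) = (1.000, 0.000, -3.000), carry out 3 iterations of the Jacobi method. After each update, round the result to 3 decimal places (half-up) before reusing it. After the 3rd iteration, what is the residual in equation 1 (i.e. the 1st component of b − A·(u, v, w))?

Iteration 1:
  u = (-11 - (-2)·0.000 - (3)·-3.000) / (-8) = 0.250
  v = (1 - (4)·1.000 - (4)·-3.000) / (12) = 0.750
  w = (-5 - (-3)·1.000 - (2)·0.000) / (6) = -0.333
Iteration 2:
  u = (-11 - (-2)·0.750 - (3)·-0.333) / (-8) = 1.063
  v = (1 - (4)·0.250 - (4)·-0.333) / (12) = 0.111
  w = (-5 - (-3)·0.250 - (2)·0.750) / (6) = -0.958
Iteration 3:
  u = (-11 - (-2)·0.111 - (3)·-0.958) / (-8) = 0.988
  v = (1 - (4)·1.063 - (4)·-0.958) / (12) = 0.048
  w = (-5 - (-3)·1.063 - (2)·0.111) / (6) = -0.339
Residual b − A·x = (-1.983, -2.172, -0.098)

-1.983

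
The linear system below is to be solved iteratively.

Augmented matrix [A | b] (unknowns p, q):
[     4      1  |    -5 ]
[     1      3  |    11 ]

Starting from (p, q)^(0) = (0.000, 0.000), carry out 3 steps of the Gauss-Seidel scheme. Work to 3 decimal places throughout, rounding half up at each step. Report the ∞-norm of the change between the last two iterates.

0.085

Iteration 1:
  p = (-5 - (1)·0.000) / (4) = -1.250
  q = (11 - (1)·-1.250) / (3) = 4.083
Iteration 2:
  p = (-5 - (1)·4.083) / (4) = -2.271
  q = (11 - (1)·-2.271) / (3) = 4.424
Iteration 3:
  p = (-5 - (1)·4.424) / (4) = -2.356
  q = (11 - (1)·-2.356) / (3) = 4.452
Change: (-0.085, 0.028) → max |·| = 0.085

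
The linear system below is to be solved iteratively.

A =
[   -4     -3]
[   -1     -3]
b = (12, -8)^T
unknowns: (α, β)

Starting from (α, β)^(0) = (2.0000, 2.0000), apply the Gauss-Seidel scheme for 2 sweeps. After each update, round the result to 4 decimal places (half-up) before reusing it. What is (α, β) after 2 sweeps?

(-6.1250, 4.7083)

Iteration 1:
  α = (12 - (-3)·2.0000) / (-4) = -4.5000
  β = (-8 - (-1)·-4.5000) / (-3) = 4.1667
Iteration 2:
  α = (12 - (-3)·4.1667) / (-4) = -6.1250
  β = (-8 - (-1)·-6.1250) / (-3) = 4.7083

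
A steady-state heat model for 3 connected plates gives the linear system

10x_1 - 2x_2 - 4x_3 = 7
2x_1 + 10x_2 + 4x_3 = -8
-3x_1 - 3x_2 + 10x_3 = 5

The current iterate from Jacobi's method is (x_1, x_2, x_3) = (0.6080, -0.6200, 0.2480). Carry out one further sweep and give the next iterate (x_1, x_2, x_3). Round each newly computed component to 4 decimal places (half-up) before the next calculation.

One sweep:
  x_1 = (7 - (-2)·-0.6200 - (-4)·0.2480) / (10) = 0.6752
  x_2 = (-8 - (2)·0.6080 - (4)·0.2480) / (10) = -1.0208
  x_3 = (5 - (-3)·0.6080 - (-3)·-0.6200) / (10) = 0.4964

(0.6752, -1.0208, 0.4964)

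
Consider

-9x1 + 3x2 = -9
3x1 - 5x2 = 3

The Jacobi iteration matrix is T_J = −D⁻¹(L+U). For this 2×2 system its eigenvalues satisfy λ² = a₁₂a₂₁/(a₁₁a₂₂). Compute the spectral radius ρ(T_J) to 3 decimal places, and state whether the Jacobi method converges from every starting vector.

a₁₂a₂₁/(a₁₁a₂₂) = (3)·(3) / ((-9)·(-5)) = 0.200000
ρ = √|0.200000| = √0.200000 = 0.447
ρ < 1, so Jacobi converges

0.447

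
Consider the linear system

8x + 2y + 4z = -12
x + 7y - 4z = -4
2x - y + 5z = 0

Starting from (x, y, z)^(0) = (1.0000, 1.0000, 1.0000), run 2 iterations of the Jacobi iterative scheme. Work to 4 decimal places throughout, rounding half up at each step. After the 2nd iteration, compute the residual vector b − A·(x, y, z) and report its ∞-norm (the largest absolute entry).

3.8426

Iteration 1:
  x = (-12 - (2)·1.0000 - (4)·1.0000) / (8) = -2.2500
  y = (-4 - (1)·1.0000 - (-4)·1.0000) / (7) = -0.1429
  z = (0 - (2)·1.0000 - (-1)·1.0000) / (5) = -0.2000
Iteration 2:
  x = (-12 - (2)·-0.1429 - (4)·-0.2000) / (8) = -1.3643
  y = (-4 - (1)·-2.2500 - (-4)·-0.2000) / (7) = -0.3643
  z = (0 - (2)·-2.2500 - (-1)·-0.1429) / (5) = 0.8714
Residual b − A·x = (-3.8426, 3.4000, -1.9927); ∞-norm = 3.8426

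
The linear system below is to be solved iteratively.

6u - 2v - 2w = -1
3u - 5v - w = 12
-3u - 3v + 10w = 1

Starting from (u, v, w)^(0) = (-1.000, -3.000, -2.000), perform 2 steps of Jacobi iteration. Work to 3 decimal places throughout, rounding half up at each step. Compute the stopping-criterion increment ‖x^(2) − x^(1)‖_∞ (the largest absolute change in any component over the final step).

Iteration 1:
  u = (-1 - (-2)·-3.000 - (-2)·-2.000) / (6) = -1.833
  v = (12 - (3)·-1.000 - (-1)·-2.000) / (-5) = -2.600
  w = (1 - (-3)·-1.000 - (-3)·-3.000) / (10) = -1.100
Iteration 2:
  u = (-1 - (-2)·-2.600 - (-2)·-1.100) / (6) = -1.400
  v = (12 - (3)·-1.833 - (-1)·-1.100) / (-5) = -3.280
  w = (1 - (-3)·-1.833 - (-3)·-2.600) / (10) = -1.230
Change: (0.433, -0.680, -0.130) → max |·| = 0.680

0.680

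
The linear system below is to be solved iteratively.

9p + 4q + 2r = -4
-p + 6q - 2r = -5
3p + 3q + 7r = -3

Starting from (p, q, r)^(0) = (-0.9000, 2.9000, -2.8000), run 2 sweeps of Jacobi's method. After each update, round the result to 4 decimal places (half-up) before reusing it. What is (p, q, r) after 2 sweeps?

(0.6931, -1.4471, 0.8691)

Iteration 1:
  p = (-4 - (4)·2.9000 - (2)·-2.8000) / (9) = -1.1111
  q = (-5 - (-1)·-0.9000 - (-2)·-2.8000) / (6) = -1.9167
  r = (-3 - (3)·-0.9000 - (3)·2.9000) / (7) = -1.2857
Iteration 2:
  p = (-4 - (4)·-1.9167 - (2)·-1.2857) / (9) = 0.6931
  q = (-5 - (-1)·-1.1111 - (-2)·-1.2857) / (6) = -1.4471
  r = (-3 - (3)·-1.1111 - (3)·-1.9167) / (7) = 0.8691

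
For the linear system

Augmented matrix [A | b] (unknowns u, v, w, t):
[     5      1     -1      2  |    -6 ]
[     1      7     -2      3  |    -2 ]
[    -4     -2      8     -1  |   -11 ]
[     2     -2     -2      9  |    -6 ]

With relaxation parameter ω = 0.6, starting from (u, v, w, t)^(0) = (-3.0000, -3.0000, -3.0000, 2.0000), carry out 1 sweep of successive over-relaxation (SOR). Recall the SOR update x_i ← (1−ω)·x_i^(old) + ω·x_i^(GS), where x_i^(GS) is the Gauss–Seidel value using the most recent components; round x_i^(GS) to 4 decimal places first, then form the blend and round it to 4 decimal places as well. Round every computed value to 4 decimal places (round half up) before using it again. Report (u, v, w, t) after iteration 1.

Iteration 1:
  u: GS value = (-6 - (1)·-3.0000 - (-1)·-3.0000 - (2)·2.0000) / (5) = -2.0000;  u ← (1−ω)·-3.0000 + ω·-2.0000 = -2.4000
  v: GS value = (-2 - (1)·-2.4000 - (-2)·-3.0000 - (3)·2.0000) / (7) = -1.6571;  v ← (1−ω)·-3.0000 + ω·-1.6571 = -2.1943
  w: GS value = (-11 - (-4)·-2.4000 - (-2)·-2.1943 - (-1)·2.0000) / (8) = -2.8736;  w ← (1−ω)·-3.0000 + ω·-2.8736 = -2.9242
  t: GS value = (-6 - (2)·-2.4000 - (-2)·-2.1943 - (-2)·-2.9242) / (9) = -1.2708;  t ← (1−ω)·2.0000 + ω·-1.2708 = 0.0375

(-2.4000, -2.1943, -2.9242, 0.0375)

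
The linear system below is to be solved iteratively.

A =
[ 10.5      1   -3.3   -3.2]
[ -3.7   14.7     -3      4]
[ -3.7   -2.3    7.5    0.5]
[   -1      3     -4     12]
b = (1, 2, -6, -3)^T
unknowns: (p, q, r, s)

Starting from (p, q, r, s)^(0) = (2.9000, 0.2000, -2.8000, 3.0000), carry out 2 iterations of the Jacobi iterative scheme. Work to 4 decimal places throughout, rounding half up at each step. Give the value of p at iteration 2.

Iteration 1:
  p = (1 - (1)·0.2000 - (-3.3)·-2.8000 - (-3.2)·3.0000) / (10.5) = 0.1105
  q = (2 - (-3.7)·2.9000 - (-3)·-2.8000 - (4)·3.0000) / (14.7) = -0.5218
  r = (-6 - (-3.7)·2.9000 - (-2.3)·0.2000 - (0.5)·3.0000) / (7.5) = 0.4920
  s = (-3 - (-1)·2.9000 - (3)·0.2000 - (-4)·-2.8000) / (12) = -0.9917
Iteration 2:
  p = (1 - (1)·-0.5218 - (-3.3)·0.4920 - (-3.2)·-0.9917) / (10.5) = -0.0027
  q = (2 - (-3.7)·0.1105 - (-3)·0.4920 - (4)·-0.9917) / (14.7) = 0.5341
  r = (-6 - (-3.7)·0.1105 - (-2.3)·-0.5218 - (0.5)·-0.9917) / (7.5) = -0.8394
  s = (-3 - (-1)·0.1105 - (3)·-0.5218 - (-4)·0.4920) / (12) = 0.0537

-0.0027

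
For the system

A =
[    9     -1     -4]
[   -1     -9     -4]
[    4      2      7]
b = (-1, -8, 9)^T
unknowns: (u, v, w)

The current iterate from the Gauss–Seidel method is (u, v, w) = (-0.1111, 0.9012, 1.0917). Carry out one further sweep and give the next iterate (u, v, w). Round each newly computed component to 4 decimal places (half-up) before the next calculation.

One sweep:
  u = (-1 - (-1)·0.9012 - (-4)·1.0917) / (9) = 0.4742
  v = (-8 - (-1)·0.4742 - (-4)·1.0917) / (-9) = 0.3510
  w = (9 - (4)·0.4742 - (2)·0.3510) / (7) = 0.9145

(0.4742, 0.3510, 0.9145)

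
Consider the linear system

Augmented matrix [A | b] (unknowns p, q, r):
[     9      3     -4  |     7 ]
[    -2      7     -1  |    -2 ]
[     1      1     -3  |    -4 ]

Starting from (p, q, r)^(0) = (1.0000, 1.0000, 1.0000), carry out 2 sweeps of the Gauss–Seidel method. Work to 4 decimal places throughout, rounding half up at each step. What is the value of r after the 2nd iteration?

1.9524

Iteration 1:
  p = (7 - (3)·1.0000 - (-4)·1.0000) / (9) = 0.8889
  q = (-2 - (-2)·0.8889 - (-1)·1.0000) / (7) = 0.1111
  r = (-4 - (1)·0.8889 - (1)·0.1111) / (-3) = 1.6667
Iteration 2:
  p = (7 - (3)·0.1111 - (-4)·1.6667) / (9) = 1.4815
  q = (-2 - (-2)·1.4815 - (-1)·1.6667) / (7) = 0.3757
  r = (-4 - (1)·1.4815 - (1)·0.3757) / (-3) = 1.9524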